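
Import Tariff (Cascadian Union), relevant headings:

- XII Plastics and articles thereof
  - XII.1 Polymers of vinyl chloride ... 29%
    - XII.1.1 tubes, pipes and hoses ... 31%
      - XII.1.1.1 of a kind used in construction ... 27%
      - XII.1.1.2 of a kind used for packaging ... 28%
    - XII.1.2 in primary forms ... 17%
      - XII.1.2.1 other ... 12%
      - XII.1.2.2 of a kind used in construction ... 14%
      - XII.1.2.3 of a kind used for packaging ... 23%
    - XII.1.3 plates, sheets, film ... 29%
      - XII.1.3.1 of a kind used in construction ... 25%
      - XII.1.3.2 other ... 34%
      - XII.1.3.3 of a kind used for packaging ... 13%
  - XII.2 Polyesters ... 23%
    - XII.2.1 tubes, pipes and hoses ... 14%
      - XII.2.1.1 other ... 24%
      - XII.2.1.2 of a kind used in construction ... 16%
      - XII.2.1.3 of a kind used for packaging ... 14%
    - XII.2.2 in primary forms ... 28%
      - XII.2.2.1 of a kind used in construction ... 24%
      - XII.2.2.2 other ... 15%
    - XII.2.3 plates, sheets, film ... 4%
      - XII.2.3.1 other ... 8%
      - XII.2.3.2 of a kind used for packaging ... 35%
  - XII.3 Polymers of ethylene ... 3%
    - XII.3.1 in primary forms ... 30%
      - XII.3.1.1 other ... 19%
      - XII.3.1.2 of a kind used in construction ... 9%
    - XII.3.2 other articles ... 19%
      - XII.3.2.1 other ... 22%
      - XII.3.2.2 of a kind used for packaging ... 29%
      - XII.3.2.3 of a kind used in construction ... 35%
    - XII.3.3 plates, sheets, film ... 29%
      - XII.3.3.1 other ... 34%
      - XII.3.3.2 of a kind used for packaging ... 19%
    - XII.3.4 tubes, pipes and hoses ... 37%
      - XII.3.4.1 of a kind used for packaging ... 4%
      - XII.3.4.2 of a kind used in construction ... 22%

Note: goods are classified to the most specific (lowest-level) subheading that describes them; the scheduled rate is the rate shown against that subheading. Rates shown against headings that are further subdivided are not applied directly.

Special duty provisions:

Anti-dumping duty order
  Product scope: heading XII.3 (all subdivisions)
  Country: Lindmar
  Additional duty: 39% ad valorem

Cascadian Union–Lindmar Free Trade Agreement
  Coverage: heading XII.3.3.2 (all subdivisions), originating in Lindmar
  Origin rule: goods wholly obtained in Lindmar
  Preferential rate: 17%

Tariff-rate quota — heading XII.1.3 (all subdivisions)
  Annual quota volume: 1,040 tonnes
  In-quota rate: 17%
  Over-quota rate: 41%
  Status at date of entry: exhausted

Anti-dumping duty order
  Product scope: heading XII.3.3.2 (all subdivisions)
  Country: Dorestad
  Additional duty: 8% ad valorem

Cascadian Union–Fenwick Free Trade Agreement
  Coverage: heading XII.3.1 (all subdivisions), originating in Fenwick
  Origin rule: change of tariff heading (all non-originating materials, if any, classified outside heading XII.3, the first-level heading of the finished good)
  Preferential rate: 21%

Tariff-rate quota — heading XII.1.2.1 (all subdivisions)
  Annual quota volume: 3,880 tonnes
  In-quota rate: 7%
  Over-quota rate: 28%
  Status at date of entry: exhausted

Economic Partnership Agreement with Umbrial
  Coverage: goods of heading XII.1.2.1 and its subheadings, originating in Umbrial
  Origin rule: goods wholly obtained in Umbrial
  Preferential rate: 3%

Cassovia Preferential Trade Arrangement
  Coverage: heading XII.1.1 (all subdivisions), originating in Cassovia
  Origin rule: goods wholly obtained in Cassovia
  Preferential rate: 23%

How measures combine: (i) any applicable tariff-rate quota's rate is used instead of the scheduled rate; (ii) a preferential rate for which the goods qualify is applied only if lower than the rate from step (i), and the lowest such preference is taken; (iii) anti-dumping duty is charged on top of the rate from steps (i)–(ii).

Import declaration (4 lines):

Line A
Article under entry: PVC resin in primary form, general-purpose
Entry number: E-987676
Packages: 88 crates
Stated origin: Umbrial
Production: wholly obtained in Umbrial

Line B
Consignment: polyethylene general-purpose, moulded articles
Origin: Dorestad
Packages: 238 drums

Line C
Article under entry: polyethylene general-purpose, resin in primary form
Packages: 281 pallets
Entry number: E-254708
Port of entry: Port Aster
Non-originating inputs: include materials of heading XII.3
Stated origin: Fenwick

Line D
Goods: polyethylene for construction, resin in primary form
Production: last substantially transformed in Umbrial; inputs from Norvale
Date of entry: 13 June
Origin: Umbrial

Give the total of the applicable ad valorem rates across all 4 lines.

Line A: PVC → XII.1; resin in primary form → XII.1.2; general-purpose → XII.1.2.1. Scheduled 12%. quota on XII.1.2.1 exhausted → over-quota 28%; Umbrial agreement on XII.1.2.1: wholly obtained → 3% available; preferential 3%. → 3%.
Line B: polyethylene → XII.3; moulded articles → XII.3.2; general-purpose → XII.3.2.1. Scheduled 22%. No special measure applies. → 22%.
Line C: polyethylene → XII.3; resin in primary form → XII.3.1; general-purpose → XII.3.1.1. Scheduled 19%. Fenwick agreement on XII.3.1: CTH not met. → 19%.
Line D: polyethylene → XII.3; resin in primary form → XII.3.1; for construction → XII.3.1.2. Scheduled 9%. Umbrial agreement on XII.1.2.1: XII.3.1.2 not covered. → 9%.
Sum: 3% + 22% + 19% + 9% = 53%.

53%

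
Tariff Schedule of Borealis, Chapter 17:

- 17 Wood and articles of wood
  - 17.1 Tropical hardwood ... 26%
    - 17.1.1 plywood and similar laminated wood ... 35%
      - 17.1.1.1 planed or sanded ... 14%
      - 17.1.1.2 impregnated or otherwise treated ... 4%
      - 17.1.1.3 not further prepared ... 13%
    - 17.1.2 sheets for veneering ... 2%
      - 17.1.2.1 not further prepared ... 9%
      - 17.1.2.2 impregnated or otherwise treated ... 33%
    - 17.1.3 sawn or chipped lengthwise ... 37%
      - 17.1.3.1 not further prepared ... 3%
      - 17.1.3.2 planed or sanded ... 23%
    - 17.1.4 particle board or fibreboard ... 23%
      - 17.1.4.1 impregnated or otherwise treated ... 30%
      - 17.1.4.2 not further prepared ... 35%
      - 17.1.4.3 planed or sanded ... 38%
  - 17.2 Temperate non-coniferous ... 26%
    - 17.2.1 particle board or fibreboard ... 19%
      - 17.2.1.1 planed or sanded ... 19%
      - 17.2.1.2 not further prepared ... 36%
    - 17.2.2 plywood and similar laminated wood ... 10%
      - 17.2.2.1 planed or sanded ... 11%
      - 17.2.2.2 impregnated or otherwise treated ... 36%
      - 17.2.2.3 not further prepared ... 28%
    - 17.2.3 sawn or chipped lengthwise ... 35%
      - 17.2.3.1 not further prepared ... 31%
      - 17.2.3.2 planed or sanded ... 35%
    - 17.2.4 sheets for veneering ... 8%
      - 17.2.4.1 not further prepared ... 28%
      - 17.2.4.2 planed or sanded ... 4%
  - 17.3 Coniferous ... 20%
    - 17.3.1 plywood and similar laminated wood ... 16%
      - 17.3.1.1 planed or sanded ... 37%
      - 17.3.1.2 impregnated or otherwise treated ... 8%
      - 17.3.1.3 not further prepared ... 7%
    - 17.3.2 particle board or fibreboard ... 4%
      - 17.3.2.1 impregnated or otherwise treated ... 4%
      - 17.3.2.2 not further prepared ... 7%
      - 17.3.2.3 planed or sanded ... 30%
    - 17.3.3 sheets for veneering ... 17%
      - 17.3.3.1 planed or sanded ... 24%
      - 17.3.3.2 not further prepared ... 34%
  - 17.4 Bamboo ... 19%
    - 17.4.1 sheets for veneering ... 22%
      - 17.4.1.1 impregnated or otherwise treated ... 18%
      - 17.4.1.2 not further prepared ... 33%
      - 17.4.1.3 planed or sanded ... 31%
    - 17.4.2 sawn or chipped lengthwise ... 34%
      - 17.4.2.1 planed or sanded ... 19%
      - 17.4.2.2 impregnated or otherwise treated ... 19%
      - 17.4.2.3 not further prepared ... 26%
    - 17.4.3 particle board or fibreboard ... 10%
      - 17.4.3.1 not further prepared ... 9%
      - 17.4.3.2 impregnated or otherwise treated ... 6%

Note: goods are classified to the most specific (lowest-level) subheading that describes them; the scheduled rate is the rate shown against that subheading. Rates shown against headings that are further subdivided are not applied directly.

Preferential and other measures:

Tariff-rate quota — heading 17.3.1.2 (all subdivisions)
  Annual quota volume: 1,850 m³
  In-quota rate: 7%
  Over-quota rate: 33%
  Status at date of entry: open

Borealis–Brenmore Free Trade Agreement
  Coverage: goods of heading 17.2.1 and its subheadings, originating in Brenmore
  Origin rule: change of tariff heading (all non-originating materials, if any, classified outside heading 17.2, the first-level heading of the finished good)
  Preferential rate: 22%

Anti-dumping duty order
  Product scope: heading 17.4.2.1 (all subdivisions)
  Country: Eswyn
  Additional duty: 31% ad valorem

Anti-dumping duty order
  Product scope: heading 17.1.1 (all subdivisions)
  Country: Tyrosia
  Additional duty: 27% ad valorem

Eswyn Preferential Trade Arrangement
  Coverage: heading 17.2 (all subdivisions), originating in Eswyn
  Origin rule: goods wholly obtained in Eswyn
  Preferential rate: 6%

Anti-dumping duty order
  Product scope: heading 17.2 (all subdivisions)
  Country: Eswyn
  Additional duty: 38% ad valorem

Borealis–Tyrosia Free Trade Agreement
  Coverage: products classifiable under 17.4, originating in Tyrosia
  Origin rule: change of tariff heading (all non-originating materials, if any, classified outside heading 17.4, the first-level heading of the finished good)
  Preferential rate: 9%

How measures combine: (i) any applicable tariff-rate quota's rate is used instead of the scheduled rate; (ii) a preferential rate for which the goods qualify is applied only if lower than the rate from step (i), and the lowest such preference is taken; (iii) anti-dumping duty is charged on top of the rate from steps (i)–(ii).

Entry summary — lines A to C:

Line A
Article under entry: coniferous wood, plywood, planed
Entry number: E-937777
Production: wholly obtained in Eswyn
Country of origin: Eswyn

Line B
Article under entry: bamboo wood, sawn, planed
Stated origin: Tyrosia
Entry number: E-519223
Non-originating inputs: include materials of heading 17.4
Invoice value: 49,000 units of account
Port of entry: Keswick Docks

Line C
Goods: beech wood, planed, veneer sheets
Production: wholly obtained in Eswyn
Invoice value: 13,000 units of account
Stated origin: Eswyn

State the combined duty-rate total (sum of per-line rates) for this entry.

98%

Line A: coniferous → 17.3; plywood → 17.3.1; planed → 17.3.1.1. Scheduled 37%. Eswyn agreement on 17.2: 17.3.1.1 not covered. → 37%.
Line B: bamboo → 17.4; sawn → 17.4.2; planed → 17.4.2.1. Scheduled 19%. Tyrosia agreement on 17.4: CTH not met. → 19%.
Line C: beech → 17.2; veneer sheets → 17.2.4; planed → 17.2.4.2. Scheduled 4%. Eswyn agreement on 17.2: wholly obtained → 6% available; preference 6% not lower than 4% → no reduction; anti-dumping (Eswyn, 17.2): +38%; total 4% + 38% = 42%. → 42%.
Sum: 37% + 19% + 42% = 98%.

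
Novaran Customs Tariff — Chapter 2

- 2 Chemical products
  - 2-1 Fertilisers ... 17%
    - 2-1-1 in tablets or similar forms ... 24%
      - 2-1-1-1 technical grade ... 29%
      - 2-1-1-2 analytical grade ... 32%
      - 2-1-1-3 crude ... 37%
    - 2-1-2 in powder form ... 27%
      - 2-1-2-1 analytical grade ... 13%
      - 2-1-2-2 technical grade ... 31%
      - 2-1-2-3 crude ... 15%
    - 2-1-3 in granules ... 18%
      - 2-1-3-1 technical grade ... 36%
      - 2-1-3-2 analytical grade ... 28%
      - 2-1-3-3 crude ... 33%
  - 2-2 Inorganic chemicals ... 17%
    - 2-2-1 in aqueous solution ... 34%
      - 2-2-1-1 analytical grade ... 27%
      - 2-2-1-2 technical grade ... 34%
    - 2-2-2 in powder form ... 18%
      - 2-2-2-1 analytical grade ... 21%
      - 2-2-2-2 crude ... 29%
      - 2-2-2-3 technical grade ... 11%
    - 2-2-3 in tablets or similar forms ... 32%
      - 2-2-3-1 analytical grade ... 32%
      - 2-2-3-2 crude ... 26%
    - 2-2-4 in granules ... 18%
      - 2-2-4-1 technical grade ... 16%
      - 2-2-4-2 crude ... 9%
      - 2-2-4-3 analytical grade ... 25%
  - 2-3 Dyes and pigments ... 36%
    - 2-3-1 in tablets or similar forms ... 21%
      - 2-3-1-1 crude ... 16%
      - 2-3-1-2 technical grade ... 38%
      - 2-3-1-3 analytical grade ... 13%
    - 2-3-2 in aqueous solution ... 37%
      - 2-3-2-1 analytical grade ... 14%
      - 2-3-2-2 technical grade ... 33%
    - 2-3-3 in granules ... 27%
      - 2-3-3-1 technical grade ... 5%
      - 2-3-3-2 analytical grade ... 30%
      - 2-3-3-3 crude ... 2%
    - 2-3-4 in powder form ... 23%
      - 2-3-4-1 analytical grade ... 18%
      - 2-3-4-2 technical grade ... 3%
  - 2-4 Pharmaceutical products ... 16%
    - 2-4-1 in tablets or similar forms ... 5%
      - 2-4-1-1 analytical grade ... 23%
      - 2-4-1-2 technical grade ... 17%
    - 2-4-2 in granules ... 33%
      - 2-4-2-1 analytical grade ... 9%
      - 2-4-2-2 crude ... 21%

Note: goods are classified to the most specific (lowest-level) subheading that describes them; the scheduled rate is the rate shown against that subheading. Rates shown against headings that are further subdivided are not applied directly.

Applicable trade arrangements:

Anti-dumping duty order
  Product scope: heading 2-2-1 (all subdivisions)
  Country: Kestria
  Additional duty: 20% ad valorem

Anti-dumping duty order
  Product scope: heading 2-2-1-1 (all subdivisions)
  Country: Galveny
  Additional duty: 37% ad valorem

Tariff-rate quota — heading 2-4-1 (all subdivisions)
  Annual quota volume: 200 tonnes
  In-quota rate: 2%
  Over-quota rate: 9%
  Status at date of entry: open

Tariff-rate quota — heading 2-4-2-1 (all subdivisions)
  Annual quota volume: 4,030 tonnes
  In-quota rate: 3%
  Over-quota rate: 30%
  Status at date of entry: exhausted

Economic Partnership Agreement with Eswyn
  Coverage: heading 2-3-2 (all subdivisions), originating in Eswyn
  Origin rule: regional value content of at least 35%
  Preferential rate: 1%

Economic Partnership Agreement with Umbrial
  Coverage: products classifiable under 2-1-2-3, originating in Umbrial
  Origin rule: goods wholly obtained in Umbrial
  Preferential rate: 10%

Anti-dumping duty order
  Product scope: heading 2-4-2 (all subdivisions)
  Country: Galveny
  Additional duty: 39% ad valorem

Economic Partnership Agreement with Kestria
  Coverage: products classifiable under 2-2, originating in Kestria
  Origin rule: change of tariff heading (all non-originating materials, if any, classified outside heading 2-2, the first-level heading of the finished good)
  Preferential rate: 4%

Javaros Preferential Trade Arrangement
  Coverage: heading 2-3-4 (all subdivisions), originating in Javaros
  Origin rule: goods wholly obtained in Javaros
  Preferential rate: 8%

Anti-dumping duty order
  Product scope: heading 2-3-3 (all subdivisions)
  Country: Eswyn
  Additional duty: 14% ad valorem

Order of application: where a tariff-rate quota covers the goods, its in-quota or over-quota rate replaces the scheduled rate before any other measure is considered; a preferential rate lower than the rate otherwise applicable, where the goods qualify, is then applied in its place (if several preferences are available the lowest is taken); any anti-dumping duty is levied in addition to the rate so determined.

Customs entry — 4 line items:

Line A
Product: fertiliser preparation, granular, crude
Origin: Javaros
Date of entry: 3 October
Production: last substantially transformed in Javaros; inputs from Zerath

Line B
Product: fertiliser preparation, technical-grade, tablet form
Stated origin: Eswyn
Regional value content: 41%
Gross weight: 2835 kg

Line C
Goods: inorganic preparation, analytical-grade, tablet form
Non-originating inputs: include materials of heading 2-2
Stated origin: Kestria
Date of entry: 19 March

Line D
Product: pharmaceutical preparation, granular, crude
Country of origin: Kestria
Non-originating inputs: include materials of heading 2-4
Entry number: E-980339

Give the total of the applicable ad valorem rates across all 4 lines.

Line A: fertiliser → 2-1; granular → 2-1-3; crude → 2-1-3-3. Scheduled 33%. Javaros agreement on 2-3-4: 2-1-3-3 not covered. → 33%.
Line B: fertiliser → 2-1; tablet form → 2-1-1; technical-grade → 2-1-1-1. Scheduled 29%. Eswyn agreement on 2-3-2: 2-1-1-1 not covered. → 29%.
Line C: inorganic → 2-2; tablet form → 2-2-3; analytical-grade → 2-2-3-1. Scheduled 32%. Kestria agreement on 2-2: CTH not met. → 32%.
Line D: pharmaceutical → 2-4; granular → 2-4-2; crude → 2-4-2-2. Scheduled 21%. Kestria agreement on 2-2: 2-4-2-2 not covered. → 21%.
Sum: 33% + 29% + 32% + 21% = 115%.

115%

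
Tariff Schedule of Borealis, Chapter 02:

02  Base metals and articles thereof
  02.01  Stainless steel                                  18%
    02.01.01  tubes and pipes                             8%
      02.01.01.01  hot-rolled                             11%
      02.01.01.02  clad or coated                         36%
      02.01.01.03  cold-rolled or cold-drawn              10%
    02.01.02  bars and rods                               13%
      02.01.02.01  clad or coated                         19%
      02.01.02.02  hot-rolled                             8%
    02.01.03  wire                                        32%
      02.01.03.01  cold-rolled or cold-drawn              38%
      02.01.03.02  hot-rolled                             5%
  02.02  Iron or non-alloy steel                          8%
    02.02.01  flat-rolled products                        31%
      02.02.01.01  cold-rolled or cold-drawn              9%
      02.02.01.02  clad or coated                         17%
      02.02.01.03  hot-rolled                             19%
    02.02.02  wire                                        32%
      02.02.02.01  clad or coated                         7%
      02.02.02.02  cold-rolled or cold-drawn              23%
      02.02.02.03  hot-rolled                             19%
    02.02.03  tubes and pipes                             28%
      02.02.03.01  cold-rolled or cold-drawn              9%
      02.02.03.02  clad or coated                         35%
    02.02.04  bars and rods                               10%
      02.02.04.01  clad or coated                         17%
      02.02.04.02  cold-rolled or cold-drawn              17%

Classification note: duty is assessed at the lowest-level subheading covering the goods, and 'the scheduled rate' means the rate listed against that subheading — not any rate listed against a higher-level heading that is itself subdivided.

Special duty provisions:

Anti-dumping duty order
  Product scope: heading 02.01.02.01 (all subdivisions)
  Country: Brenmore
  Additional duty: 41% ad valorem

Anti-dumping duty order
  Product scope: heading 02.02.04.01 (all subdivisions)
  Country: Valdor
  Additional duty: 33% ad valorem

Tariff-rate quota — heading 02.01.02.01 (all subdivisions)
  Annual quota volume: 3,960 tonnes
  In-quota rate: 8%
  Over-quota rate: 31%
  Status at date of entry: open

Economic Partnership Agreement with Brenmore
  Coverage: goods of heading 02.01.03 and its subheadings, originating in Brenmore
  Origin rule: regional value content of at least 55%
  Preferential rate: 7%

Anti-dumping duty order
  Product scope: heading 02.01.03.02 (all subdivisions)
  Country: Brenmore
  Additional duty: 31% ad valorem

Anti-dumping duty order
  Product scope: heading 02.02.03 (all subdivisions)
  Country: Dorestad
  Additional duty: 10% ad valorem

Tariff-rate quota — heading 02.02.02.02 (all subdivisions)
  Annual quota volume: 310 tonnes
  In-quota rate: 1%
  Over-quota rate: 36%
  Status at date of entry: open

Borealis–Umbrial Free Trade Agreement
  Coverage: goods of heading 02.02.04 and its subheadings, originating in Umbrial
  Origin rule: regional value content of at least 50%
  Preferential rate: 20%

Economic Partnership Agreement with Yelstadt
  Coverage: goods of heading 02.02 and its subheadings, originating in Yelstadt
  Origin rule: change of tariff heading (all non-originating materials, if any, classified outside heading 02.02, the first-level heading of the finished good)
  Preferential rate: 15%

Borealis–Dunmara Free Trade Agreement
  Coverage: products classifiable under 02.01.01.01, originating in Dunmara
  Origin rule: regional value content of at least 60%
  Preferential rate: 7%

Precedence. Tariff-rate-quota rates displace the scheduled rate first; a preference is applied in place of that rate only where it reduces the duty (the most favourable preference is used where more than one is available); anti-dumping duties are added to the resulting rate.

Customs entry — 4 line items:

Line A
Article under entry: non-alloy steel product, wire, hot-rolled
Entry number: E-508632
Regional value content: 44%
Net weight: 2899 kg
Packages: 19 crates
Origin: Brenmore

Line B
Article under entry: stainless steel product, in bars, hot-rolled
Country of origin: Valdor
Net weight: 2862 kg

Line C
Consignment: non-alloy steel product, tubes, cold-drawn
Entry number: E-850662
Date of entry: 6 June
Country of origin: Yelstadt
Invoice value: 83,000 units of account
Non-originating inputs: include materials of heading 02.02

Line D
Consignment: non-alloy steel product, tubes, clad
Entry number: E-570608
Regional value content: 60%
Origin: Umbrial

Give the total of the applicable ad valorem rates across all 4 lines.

Line A: non-alloy steel → 02.02; wire → 02.02.02; hot-rolled → 02.02.02.03. Scheduled 19%. Brenmore agreement on 02.01.03: 02.02.02.03 not covered. → 19%.
Line B: stainless steel → 02.01; in bars → 02.01.02; hot-rolled → 02.01.02.02. Scheduled 8%. No special measure applies. → 8%.
Line C: non-alloy steel → 02.02; tubes → 02.02.03; cold-drawn → 02.02.03.01. Scheduled 9%. Yelstadt agreement on 02.02: CTH not met. → 9%.
Line D: non-alloy steel → 02.02; tubes → 02.02.03; clad → 02.02.03.02. Scheduled 35%. Umbrial agreement on 02.02.04: 02.02.03.02 not covered. → 35%.
Sum: 19% + 8% + 9% + 35% = 71%.

71%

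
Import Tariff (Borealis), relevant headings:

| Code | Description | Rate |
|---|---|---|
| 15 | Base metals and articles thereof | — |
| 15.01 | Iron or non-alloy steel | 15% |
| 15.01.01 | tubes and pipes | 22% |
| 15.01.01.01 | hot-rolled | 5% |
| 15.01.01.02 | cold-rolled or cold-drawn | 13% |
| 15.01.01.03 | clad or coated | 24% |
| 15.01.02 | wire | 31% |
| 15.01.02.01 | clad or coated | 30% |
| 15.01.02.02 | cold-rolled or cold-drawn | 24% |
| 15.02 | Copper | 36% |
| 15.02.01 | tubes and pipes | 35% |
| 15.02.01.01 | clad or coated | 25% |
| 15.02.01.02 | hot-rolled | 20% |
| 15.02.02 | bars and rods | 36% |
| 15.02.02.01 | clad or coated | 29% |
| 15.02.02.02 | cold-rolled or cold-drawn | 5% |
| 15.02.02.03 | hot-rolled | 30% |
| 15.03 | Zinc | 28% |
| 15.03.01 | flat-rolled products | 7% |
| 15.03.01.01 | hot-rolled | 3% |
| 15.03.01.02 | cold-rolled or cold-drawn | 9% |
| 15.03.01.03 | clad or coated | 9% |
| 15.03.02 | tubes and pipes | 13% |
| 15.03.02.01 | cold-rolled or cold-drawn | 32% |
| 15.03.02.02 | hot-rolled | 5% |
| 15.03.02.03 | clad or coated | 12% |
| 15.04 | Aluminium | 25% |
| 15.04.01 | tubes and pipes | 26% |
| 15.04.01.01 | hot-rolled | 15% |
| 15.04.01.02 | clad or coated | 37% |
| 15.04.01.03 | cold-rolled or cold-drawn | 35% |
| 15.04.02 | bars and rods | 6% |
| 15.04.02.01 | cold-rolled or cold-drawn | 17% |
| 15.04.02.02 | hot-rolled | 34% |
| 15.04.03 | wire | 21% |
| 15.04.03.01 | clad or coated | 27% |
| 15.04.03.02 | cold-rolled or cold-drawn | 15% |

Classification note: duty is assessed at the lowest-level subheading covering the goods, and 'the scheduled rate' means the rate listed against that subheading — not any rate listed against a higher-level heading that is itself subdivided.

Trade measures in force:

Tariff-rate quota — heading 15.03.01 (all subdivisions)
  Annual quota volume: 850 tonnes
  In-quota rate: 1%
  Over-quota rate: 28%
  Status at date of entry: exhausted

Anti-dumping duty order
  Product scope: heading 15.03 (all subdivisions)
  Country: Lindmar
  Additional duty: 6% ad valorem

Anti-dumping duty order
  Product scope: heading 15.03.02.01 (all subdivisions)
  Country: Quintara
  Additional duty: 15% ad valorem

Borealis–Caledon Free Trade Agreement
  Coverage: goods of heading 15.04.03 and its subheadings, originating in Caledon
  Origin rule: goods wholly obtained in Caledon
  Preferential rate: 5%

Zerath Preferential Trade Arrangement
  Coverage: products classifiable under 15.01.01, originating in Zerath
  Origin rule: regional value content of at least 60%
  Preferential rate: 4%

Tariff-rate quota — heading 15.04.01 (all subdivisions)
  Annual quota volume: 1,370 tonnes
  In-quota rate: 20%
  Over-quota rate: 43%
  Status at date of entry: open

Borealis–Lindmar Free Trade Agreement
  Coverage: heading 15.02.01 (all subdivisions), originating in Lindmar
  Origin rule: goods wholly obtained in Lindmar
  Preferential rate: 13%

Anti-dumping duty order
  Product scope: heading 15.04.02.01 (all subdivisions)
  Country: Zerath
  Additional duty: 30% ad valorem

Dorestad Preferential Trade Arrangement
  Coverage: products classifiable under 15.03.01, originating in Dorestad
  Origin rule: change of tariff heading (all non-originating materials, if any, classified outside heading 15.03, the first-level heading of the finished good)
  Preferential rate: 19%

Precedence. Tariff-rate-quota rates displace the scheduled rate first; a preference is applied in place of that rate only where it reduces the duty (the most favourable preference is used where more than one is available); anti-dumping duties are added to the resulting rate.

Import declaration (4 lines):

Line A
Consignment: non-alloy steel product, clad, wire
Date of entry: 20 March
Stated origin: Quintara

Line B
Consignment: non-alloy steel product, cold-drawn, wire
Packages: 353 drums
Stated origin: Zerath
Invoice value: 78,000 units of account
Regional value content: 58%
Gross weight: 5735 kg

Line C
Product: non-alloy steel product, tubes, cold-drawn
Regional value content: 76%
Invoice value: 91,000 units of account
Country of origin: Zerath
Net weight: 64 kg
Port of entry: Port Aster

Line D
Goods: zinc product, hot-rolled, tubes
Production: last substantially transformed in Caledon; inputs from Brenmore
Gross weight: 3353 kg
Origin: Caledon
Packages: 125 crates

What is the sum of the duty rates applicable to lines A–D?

Line A: non-alloy steel → 15.01; wire → 15.01.02; clad → 15.01.02.01. Scheduled 30%. No special measure applies. → 30%.
Line B: non-alloy steel → 15.01; wire → 15.01.02; cold-drawn → 15.01.02.02. Scheduled 24%. Zerath agreement on 15.01.01: 15.01.02.02 not covered. → 24%.
Line C: non-alloy steel → 15.01; tubes → 15.01.01; cold-drawn → 15.01.01.02. Scheduled 13%. Zerath agreement on 15.01.01: RVC ≥ 60% → 4% available; preferential 4%. → 4%.
Line D: zinc → 15.03; tubes → 15.03.02; hot-rolled → 15.03.02.02. Scheduled 5%. Caledon agreement on 15.04.03: 15.03.02.02 not covered. → 5%.
Sum: 30% + 24% + 4% + 5% = 63%.

63%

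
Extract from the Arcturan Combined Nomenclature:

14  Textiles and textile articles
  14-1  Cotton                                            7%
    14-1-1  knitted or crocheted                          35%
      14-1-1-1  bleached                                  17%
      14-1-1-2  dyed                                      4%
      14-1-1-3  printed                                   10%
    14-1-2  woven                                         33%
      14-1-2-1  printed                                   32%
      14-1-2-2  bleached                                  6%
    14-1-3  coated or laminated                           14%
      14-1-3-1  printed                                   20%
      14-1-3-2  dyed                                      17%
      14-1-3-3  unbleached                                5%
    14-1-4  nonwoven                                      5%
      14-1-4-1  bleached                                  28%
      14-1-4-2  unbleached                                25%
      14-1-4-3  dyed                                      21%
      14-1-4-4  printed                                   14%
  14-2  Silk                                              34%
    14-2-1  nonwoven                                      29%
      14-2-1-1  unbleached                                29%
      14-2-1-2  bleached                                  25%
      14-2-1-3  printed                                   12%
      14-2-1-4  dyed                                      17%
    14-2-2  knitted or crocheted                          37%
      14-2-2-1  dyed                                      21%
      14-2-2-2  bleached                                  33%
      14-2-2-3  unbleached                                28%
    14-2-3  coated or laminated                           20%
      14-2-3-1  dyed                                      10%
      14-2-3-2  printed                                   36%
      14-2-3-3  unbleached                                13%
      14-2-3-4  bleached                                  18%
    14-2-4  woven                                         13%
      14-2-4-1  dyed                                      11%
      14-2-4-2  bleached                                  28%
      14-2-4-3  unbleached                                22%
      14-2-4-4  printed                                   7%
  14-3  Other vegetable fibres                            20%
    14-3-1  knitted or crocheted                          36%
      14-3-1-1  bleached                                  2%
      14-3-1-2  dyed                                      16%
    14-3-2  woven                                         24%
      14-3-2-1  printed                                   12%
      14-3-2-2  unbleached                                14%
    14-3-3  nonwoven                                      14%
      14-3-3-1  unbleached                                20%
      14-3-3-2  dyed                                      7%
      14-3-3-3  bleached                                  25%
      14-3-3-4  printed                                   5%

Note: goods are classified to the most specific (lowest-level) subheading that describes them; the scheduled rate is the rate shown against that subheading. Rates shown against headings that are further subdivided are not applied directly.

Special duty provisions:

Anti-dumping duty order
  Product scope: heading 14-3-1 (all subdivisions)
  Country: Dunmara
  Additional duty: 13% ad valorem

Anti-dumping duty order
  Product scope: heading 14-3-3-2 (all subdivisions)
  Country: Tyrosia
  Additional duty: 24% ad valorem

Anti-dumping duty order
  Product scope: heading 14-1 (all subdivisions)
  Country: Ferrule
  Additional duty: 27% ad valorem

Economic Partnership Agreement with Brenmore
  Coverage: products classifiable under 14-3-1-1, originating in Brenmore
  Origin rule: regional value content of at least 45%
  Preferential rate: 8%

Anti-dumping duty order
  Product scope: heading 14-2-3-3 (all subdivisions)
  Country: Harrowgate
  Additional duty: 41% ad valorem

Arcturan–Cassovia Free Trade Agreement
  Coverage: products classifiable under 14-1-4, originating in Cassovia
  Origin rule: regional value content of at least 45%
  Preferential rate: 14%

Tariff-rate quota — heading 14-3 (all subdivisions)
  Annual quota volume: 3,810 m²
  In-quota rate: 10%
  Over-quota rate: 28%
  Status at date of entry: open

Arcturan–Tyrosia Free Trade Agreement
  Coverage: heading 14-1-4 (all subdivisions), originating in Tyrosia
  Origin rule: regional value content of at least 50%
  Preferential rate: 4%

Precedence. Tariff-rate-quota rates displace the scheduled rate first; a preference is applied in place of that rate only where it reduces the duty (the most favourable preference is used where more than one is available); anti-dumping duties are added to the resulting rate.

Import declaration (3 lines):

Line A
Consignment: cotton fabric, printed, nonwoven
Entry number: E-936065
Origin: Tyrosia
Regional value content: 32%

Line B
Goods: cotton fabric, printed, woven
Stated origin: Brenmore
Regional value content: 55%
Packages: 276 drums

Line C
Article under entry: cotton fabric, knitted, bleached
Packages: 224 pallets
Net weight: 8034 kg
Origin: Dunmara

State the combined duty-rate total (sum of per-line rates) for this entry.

Line A: cotton → 14-1; nonwoven → 14-1-4; printed → 14-1-4-4. Scheduled 14%. Tyrosia agreement on 14-1-4: RVC < 50%. → 14%.
Line B: cotton → 14-1; woven → 14-1-2; printed → 14-1-2-1. Scheduled 32%. Brenmore agreement on 14-3-1-1: 14-1-2-1 not covered. → 32%.
Line C: cotton → 14-1; knitted → 14-1-1; bleached → 14-1-1-1. Scheduled 17%. No special measure applies. → 17%.
Sum: 14% + 32% + 17% = 63%.

63%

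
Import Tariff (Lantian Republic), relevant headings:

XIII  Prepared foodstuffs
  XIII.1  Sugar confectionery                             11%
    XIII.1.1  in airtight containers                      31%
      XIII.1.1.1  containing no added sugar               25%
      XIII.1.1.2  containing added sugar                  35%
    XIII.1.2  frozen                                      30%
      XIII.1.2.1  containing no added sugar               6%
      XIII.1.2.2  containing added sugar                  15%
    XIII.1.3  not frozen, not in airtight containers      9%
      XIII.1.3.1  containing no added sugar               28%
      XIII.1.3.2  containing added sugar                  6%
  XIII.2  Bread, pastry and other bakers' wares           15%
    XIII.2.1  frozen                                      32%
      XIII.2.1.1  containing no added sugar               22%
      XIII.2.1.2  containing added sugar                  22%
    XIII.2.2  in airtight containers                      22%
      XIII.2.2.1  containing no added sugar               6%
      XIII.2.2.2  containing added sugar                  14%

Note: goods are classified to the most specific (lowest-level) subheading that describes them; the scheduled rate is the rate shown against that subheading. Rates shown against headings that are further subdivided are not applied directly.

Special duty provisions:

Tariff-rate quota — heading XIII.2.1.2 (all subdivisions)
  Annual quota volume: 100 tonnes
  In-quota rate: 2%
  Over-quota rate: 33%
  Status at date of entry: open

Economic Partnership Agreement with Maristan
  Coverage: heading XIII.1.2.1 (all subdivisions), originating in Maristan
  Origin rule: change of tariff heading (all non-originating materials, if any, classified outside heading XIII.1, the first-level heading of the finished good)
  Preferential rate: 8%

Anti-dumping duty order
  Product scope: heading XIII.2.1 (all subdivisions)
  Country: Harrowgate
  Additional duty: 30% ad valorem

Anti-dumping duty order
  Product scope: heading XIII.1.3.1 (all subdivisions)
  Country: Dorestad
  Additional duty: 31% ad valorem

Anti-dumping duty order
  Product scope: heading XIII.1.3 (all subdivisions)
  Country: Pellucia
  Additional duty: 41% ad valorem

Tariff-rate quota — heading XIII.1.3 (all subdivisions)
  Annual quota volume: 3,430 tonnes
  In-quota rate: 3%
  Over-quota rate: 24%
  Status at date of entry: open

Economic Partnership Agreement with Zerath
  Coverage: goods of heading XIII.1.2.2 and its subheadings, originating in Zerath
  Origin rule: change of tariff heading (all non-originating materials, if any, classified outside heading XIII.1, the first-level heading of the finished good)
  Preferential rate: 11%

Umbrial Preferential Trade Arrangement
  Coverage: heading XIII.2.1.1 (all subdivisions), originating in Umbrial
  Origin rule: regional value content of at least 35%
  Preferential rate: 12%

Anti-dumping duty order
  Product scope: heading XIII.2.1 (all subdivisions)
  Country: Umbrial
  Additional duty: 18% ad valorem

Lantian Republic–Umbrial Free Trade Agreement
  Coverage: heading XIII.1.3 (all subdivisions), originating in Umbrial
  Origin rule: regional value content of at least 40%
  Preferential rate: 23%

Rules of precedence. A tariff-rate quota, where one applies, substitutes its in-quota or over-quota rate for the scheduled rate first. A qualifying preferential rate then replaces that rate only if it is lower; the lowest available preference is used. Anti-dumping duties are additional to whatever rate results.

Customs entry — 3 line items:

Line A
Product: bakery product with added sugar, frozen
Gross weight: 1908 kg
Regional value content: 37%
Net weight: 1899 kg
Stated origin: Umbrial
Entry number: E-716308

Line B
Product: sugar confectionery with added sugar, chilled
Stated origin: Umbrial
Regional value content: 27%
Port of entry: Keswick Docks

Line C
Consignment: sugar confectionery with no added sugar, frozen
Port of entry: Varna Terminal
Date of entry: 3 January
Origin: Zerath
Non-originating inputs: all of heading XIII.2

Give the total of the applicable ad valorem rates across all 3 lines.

29%

Line A: bakery product → XIII.2; frozen → XIII.2.1; with added sugar → XIII.2.1.2. Scheduled 22%. quota on XIII.2.1.2 open → in-quota 2%; Umbrial agreement on XIII.2.1.1: XIII.2.1.2 not covered; Umbrial agreement on XIII.1.3: XIII.2.1.2 not covered; anti-dumping (Umbrial, XIII.2.1): +18%; total 2% + 18% = 20%. → 20%.
Line B: sugar confectionery → XIII.1; chilled → XIII.1.3; with added sugar → XIII.1.3.2. Scheduled 6%. quota on XIII.1.3 open → in-quota 3%; Umbrial agreement on XIII.2.1.1: XIII.1.3.2 not covered; Umbrial agreement on XIII.1.3: RVC < 40%. → 3%.
Line C: sugar confectionery → XIII.1; frozen → XIII.1.2; with no added sugar → XIII.1.2.1. Scheduled 6%. Zerath agreement on XIII.1.2.2: XIII.1.2.1 not covered. → 6%.
Sum: 20% + 3% + 6% = 29%.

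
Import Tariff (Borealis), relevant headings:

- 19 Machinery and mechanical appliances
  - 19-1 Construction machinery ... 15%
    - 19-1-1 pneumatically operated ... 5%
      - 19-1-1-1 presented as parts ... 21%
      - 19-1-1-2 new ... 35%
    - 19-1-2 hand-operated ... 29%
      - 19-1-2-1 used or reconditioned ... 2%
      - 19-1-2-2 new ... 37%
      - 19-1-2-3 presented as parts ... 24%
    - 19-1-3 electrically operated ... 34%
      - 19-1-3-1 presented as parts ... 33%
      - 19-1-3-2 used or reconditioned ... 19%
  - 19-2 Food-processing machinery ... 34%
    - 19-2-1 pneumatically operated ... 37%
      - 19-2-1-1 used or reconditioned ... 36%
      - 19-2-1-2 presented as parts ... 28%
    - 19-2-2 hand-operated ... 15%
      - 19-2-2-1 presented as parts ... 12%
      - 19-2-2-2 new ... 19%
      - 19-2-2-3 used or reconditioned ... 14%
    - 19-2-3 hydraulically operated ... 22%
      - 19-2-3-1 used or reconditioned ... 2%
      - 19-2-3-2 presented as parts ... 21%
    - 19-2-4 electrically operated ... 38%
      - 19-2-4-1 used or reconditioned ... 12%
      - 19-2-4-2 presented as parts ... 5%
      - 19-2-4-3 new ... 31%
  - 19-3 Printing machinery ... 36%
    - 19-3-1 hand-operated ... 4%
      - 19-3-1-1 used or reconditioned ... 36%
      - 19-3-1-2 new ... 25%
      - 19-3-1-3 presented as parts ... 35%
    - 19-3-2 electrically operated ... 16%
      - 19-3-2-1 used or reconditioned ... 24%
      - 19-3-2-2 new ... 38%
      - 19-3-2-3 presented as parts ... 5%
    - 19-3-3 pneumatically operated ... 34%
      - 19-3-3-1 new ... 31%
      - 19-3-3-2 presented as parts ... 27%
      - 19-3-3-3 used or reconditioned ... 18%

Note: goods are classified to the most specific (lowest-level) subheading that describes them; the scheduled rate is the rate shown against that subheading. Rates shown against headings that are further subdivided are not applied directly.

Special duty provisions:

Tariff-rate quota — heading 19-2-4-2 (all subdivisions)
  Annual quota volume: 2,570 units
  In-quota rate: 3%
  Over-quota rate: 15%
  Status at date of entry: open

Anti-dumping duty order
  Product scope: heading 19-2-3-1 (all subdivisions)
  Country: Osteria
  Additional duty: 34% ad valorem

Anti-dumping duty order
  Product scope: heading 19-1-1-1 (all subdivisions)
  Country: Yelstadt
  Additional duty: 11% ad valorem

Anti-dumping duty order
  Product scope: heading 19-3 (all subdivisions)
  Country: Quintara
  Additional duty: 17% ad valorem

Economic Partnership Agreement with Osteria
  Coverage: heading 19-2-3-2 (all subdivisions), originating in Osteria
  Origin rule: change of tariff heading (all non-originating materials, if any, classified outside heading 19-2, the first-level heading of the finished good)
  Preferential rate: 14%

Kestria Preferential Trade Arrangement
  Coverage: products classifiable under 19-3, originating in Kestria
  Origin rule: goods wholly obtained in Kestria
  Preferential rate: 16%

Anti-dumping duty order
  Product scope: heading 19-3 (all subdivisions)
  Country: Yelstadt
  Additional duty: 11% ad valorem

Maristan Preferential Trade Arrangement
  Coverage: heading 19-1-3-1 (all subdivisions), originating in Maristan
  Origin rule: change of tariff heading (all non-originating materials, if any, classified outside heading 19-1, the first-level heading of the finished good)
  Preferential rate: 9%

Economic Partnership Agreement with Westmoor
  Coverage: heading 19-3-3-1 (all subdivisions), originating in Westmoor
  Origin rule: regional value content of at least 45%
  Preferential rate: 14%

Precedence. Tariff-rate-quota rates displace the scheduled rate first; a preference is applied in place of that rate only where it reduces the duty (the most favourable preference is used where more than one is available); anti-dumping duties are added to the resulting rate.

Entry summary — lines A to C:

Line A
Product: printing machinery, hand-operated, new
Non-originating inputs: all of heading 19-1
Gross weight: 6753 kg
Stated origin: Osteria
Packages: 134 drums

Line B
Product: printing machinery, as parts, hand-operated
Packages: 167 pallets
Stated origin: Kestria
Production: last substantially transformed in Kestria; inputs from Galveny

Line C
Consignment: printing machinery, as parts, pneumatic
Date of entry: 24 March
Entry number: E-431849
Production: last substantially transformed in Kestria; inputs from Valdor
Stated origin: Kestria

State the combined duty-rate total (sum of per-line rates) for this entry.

Line A: printing → 19-3; hand-operated → 19-3-1; new → 19-3-1-2. Scheduled 25%. Osteria agreement on 19-2-3-2: 19-3-1-2 not covered. → 25%.
Line B: printing → 19-3; hand-operated → 19-3-1; as parts → 19-3-1-3. Scheduled 35%. Kestria agreement on 19-3: not wholly obtained. → 35%.
Line C: printing → 19-3; pneumatic → 19-3-3; as parts → 19-3-3-2. Scheduled 27%. Kestria agreement on 19-3: not wholly obtained. → 27%.
Sum: 25% + 35% + 27% = 87%.

87%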